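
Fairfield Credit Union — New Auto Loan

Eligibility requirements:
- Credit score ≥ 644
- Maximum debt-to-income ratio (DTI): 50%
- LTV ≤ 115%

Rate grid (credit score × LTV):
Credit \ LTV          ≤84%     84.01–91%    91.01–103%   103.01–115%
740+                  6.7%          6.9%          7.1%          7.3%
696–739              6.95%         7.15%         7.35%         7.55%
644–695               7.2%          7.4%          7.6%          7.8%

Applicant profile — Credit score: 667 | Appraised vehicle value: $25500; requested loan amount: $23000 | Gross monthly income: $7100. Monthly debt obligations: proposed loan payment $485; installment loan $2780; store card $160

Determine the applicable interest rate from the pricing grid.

Credit score 667 ≥ 644; Total monthly debts = (485 + 2,780 + 160) = 3,425. DTI = 3,425/7,100 = 48.2% ≤ 50%
Loan-to-value = 23,000/25,500 = 90.2% — pass (115% max)
Credit 667 → row 644–695; LTV 90.2% → column 84.01–91%. Grid cell → 7.4%.

7.4%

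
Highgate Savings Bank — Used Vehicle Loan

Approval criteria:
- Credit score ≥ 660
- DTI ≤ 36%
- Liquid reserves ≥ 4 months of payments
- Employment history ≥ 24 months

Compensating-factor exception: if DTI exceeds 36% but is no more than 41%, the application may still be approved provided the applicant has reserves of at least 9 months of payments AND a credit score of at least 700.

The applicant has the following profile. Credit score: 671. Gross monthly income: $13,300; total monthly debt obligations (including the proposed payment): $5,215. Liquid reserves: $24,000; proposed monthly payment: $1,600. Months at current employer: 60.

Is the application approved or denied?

Credit score 671 ≥ 660 (meets base)
DTI = 5,215/13,300 = 39.2% > 36% — standard DTI limit exceeded.
Reserves = 24,000/1,600 = 15.0 months ≥ 4
Employment 60 ≥ 24 months
39.2% falls in the override range (36%–41%), so the compensating-factor test applies.
Reserves 15.0 ≥ 9 months; credit score 671 < 700.
Override conditions not both satisfied; exception does not apply.

Denied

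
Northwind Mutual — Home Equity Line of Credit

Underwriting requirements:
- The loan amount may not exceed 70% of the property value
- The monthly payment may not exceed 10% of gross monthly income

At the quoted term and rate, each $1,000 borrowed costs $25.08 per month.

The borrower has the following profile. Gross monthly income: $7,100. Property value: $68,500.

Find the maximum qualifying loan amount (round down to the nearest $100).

Payment cap: 10% × $7,100 = $710/month.
At $25.08 per $1,000, that supports 710/25.08 × 1,000 ≈ $28,309 → $28,300.
LTV cap: 70% × $68,500 = $47,950 → $47,900.
Binding constraint: payment-to-income.

$28,300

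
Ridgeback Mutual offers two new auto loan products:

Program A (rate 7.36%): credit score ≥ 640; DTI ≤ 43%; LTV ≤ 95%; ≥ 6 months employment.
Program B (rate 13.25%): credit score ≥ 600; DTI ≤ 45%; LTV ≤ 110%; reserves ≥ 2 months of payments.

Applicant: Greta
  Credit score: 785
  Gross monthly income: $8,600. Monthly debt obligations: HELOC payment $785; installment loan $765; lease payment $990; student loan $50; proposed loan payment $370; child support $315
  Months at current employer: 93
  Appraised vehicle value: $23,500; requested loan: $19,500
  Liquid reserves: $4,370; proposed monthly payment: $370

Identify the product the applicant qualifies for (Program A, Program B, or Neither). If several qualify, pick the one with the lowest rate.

Total debts = (785 + 765 + 990 + 50 + 370 + 315) = 3,275; DTI = 3,275/8,600 = 38.1%.
LTV = 19,500/23,500 = 83%.
Reserves = 4,370/370 = 11.8 months.
Program A: score 785 ≥ 640; DTI 38.1% ≤ 43%; LTV 83% ≤ 95%; employment 93 ≥ 6 mo → qualifies.
Program B: score 785 ≥ 600; DTI 38.1% ≤ 45%; LTV 83% ≤ 110%; reserves 11.8 ≥ 2 mo → qualifies.
Qualifying: Program A, Program B. Lowest rate is 7.36% → Program A.

Program A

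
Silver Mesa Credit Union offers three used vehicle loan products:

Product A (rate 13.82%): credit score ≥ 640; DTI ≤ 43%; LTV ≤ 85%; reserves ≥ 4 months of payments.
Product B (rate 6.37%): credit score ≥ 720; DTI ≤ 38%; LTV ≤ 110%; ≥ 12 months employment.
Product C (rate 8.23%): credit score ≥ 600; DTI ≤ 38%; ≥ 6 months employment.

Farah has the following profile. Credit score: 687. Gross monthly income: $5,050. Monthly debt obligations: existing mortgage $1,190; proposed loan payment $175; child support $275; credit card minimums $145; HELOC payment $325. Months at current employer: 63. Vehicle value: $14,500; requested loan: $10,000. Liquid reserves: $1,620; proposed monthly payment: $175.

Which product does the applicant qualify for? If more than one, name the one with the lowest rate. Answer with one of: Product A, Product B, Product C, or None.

Total debts = (1,190 + 175 + 275 + 145 + 325) = 2,110; DTI = 2,110/5,050 = 41.8%.
LTV = 10,000/14,500 = 69%.
Reserves = 1,620/175 = 9.3 months.
Product A: score 687 ≥ 640; DTI 41.8% ≤ 43%; LTV 69% ≤ 85%; reserves 9.3 ≥ 4 mo → qualifies.
Product B: score 687 < 720; DTI 41.8% > 38%; LTV 69% ≤ 110%; employment 63 ≥ 12 mo → does not qualify.
Product C: score 687 ≥ 600; DTI 41.8% > 38%; employment 63 ≥ 6 mo → does not qualify.

Product A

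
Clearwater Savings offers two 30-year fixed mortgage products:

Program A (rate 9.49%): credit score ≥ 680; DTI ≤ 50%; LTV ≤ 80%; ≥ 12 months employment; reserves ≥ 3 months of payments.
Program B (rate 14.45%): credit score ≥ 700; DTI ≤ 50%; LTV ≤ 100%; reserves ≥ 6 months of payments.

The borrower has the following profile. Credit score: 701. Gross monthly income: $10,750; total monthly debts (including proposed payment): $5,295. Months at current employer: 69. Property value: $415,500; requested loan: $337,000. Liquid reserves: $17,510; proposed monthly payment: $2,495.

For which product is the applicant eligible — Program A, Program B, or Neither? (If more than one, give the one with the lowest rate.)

DTI = 5,295/10,750 = 49.3%.
LTV = 337,000/415,500 = 81.1%.
Reserves = 17,510/2,495 = 7.0 months.
Program A: score 701 ≥ 680; DTI 49.3% ≤ 50%; LTV 81.1% > 80%; employment 69 ≥ 12 mo; reserves 7.0 ≥ 3 mo → does not qualify.
Program B: score 701 ≥ 700; DTI 49.3% ≤ 50%; LTV 81.1% ≤ 100%; reserves 7.0 ≥ 6 mo → qualifies.

Program B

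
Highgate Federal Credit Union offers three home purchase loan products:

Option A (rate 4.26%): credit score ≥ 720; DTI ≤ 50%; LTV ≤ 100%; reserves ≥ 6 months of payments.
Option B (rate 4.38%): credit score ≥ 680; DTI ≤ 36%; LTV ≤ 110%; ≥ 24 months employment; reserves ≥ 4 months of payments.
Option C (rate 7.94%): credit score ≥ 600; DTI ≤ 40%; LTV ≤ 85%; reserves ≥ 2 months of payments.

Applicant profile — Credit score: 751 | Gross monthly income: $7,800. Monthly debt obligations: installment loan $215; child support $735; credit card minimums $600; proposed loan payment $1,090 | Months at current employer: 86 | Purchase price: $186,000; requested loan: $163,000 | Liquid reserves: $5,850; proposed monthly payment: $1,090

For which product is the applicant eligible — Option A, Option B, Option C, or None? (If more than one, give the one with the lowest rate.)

Option B

Total debts = (215 + 735 + 600 + 1,090) = 2,640; DTI = 2,640/7,800 = 33.8%.
LTV = 163,000/186,000 = 87.6%.
Reserves = 5,850/1,090 = 5.4 months.
Option A: score 751 ≥ 720; DTI 33.8% ≤ 50%; LTV 87.6% ≤ 100%; reserves 5.4 < 6 mo → does not qualify.
Option B: score 751 ≥ 680; DTI 33.8% ≤ 36%; LTV 87.6% ≤ 110%; employment 86 ≥ 24 mo; reserves 5.4 ≥ 4 mo → qualifies.
Option C: score 751 ≥ 600; DTI 33.8% ≤ 40%; LTV 87.6% > 85%; reserves 5.4 ≥ 2 mo → does not qualify.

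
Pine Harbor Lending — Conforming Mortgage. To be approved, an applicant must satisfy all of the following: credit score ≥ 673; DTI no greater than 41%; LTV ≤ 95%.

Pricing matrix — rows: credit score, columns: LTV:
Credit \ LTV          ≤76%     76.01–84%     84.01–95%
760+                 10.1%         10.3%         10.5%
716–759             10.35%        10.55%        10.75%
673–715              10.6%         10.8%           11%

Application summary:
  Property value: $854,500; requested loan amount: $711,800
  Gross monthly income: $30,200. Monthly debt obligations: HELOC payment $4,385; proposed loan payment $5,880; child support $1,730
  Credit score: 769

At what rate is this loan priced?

Credit score 769 ≥ 673; Total monthly debts = (4,385 + 5,880 + 1,730) = 11,995. DTI = 11,995/30,200 = 39.7% ≤ 41%
Loan-to-value = 711,800/854,500 = 83.3% — pass (95% max)
Score 769 is in the 760+ band; LTV 83.3% is in the 76.01–84% band → 10.3%.

10.3%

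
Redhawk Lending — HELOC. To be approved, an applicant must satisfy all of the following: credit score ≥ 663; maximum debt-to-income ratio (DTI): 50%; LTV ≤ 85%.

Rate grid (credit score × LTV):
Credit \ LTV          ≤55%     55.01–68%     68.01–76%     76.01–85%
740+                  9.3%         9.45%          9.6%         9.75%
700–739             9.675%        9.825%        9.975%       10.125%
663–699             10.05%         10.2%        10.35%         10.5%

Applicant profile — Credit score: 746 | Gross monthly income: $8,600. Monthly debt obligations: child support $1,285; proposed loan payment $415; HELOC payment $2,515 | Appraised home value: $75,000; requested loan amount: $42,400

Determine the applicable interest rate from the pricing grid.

Credit score 746 ≥ 663; Total monthly debts = (1,285 + 415 + 2,515) = 4,215. DTI = 4,215/8,600 = 49% ≤ 50%
Loan-to-value = 42,400/75,000 = 56.5% — pass (85% max)
Credit 746 → row 740+; LTV 56.5% → column 55.01–68%. Grid cell → 9.45%.

9.45%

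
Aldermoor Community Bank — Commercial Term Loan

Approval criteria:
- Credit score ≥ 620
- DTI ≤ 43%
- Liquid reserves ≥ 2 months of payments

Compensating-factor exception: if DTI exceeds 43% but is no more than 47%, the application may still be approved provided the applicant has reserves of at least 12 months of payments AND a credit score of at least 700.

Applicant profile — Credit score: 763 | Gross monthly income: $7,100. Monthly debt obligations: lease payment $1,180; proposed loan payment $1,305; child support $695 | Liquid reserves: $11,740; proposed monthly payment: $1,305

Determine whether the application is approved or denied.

Credit score 763 ≥ 620 (meets base)
Total debts = (1,180 + 1,305 + 695) = 3,180. DTI: 3,180 ÷ 7,100 = 44.8%, over the 43% base limit.
Liquid reserves cover 11,740/1,305 = 9.0 months — ≥ 2 required
DTI 44.8% is within the 43%–47% exception band; checking compensating factors.
Override check — reserves: 9.0 mo (short of 12); score: 763 (ok).
Compensating-factor requirement not fully met.

Denied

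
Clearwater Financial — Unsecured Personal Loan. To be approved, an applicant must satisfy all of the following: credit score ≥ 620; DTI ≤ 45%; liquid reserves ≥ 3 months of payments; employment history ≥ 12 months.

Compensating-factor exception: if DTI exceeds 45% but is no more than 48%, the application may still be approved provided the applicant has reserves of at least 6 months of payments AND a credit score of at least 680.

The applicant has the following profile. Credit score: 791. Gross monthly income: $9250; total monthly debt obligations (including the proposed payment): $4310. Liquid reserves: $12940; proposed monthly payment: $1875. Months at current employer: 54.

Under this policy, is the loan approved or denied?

Credit score 791 ≥ 620 (meets base)
DTI = 4,310/9,250 = 46.6% > 45% — standard DTI limit exceeded.
Liquid reserves cover 12,940/1,875 = 6.9 months — ≥ 3 required
Employment 54 ≥ 12 months
46.6% falls in the override range (45%–48%), so the compensating-factor test applies.
Reserves 6.9 ≥ 6 months; credit score 791 ≥ 680.
Both compensating conditions met → exception applies.

Approved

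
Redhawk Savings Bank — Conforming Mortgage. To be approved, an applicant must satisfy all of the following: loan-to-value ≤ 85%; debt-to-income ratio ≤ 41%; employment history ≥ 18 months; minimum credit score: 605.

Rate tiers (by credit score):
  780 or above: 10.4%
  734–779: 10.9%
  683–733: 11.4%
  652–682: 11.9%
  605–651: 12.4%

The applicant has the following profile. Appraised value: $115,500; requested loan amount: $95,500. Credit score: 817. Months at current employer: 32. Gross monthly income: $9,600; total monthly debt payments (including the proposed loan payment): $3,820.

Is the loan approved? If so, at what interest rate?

Approved at 10.4%

Credit score 817 ≥ 605 (meets minimum)
Debt-to-income = 3,820/9,600 = 39.8% — meets 41% limit
Employment 32 ≥ 18 months
Loan-to-value = 95,500/115,500 = 82.7% — pass (85% max)
All requirements met. Score 817 falls in the 780 or above tier → 10.4%.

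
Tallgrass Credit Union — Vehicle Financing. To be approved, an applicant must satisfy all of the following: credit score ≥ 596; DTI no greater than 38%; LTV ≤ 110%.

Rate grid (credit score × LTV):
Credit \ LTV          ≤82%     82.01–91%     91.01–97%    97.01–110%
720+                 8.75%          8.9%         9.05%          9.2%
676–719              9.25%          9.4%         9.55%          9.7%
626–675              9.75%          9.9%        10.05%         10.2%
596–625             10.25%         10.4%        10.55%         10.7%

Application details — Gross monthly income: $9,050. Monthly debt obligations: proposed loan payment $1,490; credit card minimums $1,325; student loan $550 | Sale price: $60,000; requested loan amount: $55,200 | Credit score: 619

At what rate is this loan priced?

Credit score 619 ≥ 596; Total monthly debts = (1,490 + 1,325 + 550) = 3,365. DTI: 3,365 ÷ 9,050 = 37.2%, within the 38% cap
Loan-to-value = 55,200/60,000 = 92% — pass (110% max)
Score 619 is in the 596–625 band; LTV 92% is in the 91.01–97% band → 10.55%.

10.55%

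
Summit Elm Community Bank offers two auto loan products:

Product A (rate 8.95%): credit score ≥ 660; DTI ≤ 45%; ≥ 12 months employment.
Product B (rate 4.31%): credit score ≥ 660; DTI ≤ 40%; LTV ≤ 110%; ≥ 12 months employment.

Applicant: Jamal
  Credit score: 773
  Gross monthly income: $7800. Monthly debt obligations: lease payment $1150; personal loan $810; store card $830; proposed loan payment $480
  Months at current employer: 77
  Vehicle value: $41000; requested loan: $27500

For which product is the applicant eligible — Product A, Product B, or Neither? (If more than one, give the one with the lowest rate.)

Product A

Total debts = (1,150 + 810 + 830 + 480) = 3,270; DTI = 3,270/7,800 = 41.9%.
LTV = 27,500/41,000 = 67.1%.
Product A: score 773 ≥ 660; DTI 41.9% ≤ 45%; employment 77 ≥ 12 mo → qualifies.
Product B: score 773 ≥ 660; DTI 41.9% > 40%; LTV 67.1% ≤ 110%; employment 77 ≥ 12 mo → does not qualify.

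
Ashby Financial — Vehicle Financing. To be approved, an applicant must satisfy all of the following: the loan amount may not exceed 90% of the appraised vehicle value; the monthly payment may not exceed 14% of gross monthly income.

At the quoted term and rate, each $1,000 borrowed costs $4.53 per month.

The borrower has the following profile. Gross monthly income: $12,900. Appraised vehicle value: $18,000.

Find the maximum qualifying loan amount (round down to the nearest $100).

Payment cap: 14% × $12,900 = $1,806/month.
At $4.53 per $1,000, that supports 1,806/4.53 × 1,000 ≈ $398,675 → $398,600.
LTV cap: 90% × $18,000 = $16,200 → $16,200.
Binding constraint: loan-to-value.

$16,200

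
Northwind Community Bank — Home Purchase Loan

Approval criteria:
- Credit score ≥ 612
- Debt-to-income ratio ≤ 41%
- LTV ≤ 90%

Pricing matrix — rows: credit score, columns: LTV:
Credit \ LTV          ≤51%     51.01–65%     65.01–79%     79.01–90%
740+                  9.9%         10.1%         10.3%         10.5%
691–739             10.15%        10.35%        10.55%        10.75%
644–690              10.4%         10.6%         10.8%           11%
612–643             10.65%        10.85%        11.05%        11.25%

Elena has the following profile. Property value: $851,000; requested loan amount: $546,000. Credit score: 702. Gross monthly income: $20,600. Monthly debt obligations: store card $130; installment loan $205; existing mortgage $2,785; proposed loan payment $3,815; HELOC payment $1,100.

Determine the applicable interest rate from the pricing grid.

10.35%

Credit score 702 ≥ 612; Total monthly debts = (130 + 205 + 2,785 + 3,815 + 1,100) = 8,035. DTI = 8,035/20,600 = 39% ≤ 41%
LTV = 546,000/851,000 = 64.2% ≤ 90%
Score 702 is in the 691–739 band; LTV 64.2% is in the 51.01–65% band → 10.35%.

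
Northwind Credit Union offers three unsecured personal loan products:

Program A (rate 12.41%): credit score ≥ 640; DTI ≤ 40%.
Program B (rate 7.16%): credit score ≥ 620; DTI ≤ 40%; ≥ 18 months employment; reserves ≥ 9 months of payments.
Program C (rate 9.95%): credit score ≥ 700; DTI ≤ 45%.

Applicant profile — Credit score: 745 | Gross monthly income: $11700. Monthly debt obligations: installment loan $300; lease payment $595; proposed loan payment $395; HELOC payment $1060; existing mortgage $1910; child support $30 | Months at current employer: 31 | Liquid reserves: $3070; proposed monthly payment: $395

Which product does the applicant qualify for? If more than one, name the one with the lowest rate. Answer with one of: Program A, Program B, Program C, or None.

Program C

Total debts = (300 + 595 + 395 + 1,060 + 1,910 + 30) = 4,290; DTI = 4,290/11,700 = 36.7%.
Reserves = 3,070/395 = 7.8 months.
Program A: score 745 ≥ 640; DTI 36.7% ≤ 40% → qualifies.
Program B: score 745 ≥ 620; DTI 36.7% ≤ 40%; employment 31 ≥ 18 mo; reserves 7.8 < 9 mo → does not qualify.
Program C: score 745 ≥ 700; DTI 36.7% ≤ 45% → qualifies.
Qualifying: Program A, Program C. Lowest rate is 9.95% → Program C.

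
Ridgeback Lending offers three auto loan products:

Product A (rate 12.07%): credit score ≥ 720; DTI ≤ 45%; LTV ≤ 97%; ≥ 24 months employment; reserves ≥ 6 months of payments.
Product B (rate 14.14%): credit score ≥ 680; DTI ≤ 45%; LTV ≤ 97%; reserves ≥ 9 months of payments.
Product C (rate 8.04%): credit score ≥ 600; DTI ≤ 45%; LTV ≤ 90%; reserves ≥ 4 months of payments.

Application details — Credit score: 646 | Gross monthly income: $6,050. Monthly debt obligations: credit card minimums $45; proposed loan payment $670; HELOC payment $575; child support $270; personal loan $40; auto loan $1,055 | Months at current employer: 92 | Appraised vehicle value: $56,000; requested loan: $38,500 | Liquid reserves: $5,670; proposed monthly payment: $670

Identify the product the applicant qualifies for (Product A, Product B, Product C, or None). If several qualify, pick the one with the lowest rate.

Total debts = (45 + 670 + 575 + 270 + 40 + 1,055) = 2,655; DTI = 2,655/6,050 = 43.9%.
LTV = 38,500/56,000 = 68.8%.
Reserves = 5,670/670 = 8.5 months.
Product A: score 646 < 720; DTI 43.9% ≤ 45%; LTV 68.8% ≤ 97%; employment 92 ≥ 24 mo; reserves 8.5 ≥ 6 mo → does not qualify.
Product B: score 646 < 680; DTI 43.9% ≤ 45%; LTV 68.8% ≤ 97%; reserves 8.5 < 9 mo → does not qualify.
Product C: score 646 ≥ 600; DTI 43.9% ≤ 45%; LTV 68.8% ≤ 90%; reserves 8.5 ≥ 4 mo → qualifies.

Product C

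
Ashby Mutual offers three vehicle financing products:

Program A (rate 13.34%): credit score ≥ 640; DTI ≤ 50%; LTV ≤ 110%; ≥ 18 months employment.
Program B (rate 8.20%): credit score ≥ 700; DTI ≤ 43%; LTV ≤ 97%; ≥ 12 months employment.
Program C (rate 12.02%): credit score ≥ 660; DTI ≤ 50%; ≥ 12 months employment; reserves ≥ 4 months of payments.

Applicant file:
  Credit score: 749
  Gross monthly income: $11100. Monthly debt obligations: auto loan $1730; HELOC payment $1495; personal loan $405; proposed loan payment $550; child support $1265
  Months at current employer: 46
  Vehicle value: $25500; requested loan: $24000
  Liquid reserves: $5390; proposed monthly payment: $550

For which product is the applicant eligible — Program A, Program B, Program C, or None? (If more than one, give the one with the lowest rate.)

Total debts = (1,730 + 1,495 + 405 + 550 + 1,265) = 5,445; DTI = 5,445/11,100 = 49.1%.
LTV = 24,000/25,500 = 94.1%.
Reserves = 5,390/550 = 9.8 months.
Program A: score 749 ≥ 640; DTI 49.1% ≤ 50%; LTV 94.1% ≤ 110%; employment 46 ≥ 18 mo → qualifies.
Program B: score 749 ≥ 700; DTI 49.1% > 43%; LTV 94.1% ≤ 97%; employment 46 ≥ 12 mo → does not qualify.
Program C: score 749 ≥ 660; DTI 49.1% ≤ 50%; employment 46 ≥ 12 mo; reserves 9.8 ≥ 4 mo → qualifies.
Qualifying: Program A, Program C. Lowest rate is 12.02% → Program C.

Program C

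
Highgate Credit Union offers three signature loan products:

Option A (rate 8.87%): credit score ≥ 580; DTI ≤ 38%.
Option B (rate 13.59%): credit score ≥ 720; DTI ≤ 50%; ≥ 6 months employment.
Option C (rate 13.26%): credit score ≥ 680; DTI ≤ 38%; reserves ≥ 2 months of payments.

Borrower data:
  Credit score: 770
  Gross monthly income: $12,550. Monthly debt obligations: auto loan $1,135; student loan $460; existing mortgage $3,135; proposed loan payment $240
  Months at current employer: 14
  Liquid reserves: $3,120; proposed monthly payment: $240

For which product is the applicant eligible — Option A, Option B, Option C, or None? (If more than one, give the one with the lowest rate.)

Total debts = (1,135 + 460 + 3,135 + 240) = 4,970; DTI = 4,970/12,550 = 39.6%.
Reserves = 3,120/240 = 13.0 months.
Option A: score 770 ≥ 580; DTI 39.6% > 38% → does not qualify.
Option B: score 770 ≥ 720; DTI 39.6% ≤ 50%; employment 14 ≥ 6 mo → qualifies.
Option C: score 770 ≥ 680; DTI 39.6% > 38%; reserves 13.0 ≥ 2 mo → does not qualify.

Option B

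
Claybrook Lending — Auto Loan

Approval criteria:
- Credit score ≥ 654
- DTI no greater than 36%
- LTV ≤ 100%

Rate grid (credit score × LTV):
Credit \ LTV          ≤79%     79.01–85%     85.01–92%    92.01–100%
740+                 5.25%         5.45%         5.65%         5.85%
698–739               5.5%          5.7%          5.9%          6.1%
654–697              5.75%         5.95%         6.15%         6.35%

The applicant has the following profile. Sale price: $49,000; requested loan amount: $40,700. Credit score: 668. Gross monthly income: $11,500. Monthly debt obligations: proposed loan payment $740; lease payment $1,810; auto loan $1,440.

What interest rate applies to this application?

5.95%

Credit score 668 ≥ 654; Total monthly debts = (740 + 1,810 + 1,440) = 3,990. DTI: 3,990 ÷ 11,500 = 34.7%, within the 36% cap
LTV = 40,700/49,000 = 83.1% ≤ 100%
Credit 668 → row 654–697; LTV 83.1% → column 79.01–85%. Grid cell → 5.95%.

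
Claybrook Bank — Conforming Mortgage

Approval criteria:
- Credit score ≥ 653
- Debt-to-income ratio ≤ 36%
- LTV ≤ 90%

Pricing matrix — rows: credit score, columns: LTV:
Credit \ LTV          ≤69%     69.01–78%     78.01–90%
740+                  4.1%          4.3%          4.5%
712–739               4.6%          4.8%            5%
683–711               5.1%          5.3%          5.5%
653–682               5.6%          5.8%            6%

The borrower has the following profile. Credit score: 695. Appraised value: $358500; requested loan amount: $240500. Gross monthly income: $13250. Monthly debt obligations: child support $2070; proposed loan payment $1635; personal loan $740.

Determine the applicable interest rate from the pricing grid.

5.1%

Credit score 695 ≥ 653; Total monthly debts = (2,070 + 1,635 + 740) = 4,445. DTI: 4,445 ÷ 13,250 = 33.5%, within the 36% cap
Loan-to-value = 240,500/358,500 = 67.1% — pass (90% max)
Row: 695 falls in 683–711. Column: 67.1% falls in ≤69%. Rate = 5.1%.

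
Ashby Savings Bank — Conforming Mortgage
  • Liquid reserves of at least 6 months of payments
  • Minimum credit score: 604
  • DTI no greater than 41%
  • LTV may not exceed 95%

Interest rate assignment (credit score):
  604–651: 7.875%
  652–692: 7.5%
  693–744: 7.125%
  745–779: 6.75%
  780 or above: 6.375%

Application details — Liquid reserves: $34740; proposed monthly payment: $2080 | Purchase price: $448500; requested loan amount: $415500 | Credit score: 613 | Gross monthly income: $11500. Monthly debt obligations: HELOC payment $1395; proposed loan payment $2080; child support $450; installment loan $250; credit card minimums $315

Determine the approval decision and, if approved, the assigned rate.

Credit score 613 ≥ 604 (meets minimum)
Reserves: 34,740 ÷ 2,080 = 16.7 months (meets 6-month minimum)
Total monthly debts = (1,395 + 2,080 + 450 + 250 + 315) = 4,490. Debt-to-income = 4,490/11,500 = 39% — meets 41% limit
Loan-to-value = 415,500/448,500 = 92.6% — pass (95% max)
All requirements met. Score 613 falls in the 604–651 tier → 7.875%.

Approved at 7.875%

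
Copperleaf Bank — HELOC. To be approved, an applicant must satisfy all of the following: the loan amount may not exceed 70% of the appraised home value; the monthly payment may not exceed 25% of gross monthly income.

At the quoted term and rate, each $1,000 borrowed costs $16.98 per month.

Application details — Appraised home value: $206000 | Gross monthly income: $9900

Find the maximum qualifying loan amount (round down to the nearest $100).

Payment cap: 25% × $9,900 = $2,475/month.
At $16.98 per $1,000, that supports 2,475/16.98 × 1,000 ≈ $145,759 → $145,700.
LTV cap: 70% × $206,000 = $144,200 → $144,200.
Binding constraint: loan-to-value.

$144,200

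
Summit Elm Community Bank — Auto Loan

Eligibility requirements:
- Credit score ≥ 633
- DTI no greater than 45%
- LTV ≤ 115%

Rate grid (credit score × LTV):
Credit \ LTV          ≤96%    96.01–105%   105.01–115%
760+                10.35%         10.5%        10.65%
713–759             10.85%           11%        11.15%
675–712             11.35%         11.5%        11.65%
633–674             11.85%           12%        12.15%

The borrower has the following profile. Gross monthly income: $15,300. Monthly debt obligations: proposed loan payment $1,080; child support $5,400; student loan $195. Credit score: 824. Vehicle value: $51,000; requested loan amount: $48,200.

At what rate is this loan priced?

10.35%

Credit score 824 ≥ 633; Total monthly debts = (1,080 + 5,400 + 195) = 6,675. DTI: 6,675 ÷ 15,300 = 43.6%, within the 45% cap
Loan-to-value = 48,200/51,000 = 94.5% — pass (115% max)
Score 824 is in the 760+ band; LTV 94.5% is in the ≤96% band → 10.35%.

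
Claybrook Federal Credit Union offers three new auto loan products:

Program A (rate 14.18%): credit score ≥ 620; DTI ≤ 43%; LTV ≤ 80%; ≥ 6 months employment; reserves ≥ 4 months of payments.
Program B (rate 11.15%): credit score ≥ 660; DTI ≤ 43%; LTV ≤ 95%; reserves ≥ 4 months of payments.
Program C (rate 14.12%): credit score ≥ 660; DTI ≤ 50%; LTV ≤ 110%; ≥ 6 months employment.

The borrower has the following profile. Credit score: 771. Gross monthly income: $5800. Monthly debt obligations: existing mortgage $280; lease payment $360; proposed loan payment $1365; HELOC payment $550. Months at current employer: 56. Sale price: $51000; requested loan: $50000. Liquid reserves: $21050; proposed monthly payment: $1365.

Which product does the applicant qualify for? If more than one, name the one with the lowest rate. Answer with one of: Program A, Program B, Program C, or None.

Program C

Total debts = (280 + 360 + 1,365 + 550) = 2,555; DTI = 2,555/5,800 = 44.1%.
LTV = 50,000/51,000 = 98%.
Reserves = 21,050/1,365 = 15.4 months.
Program A: score 771 ≥ 620; DTI 44.1% > 43%; LTV 98% > 80%; employment 56 ≥ 6 mo; reserves 15.4 ≥ 4 mo → does not qualify.
Program B: score 771 ≥ 660; DTI 44.1% > 43%; LTV 98% > 95%; reserves 15.4 ≥ 4 mo → does not qualify.
Program C: score 771 ≥ 660; DTI 44.1% ≤ 50%; LTV 98% ≤ 110%; employment 56 ≥ 6 mo → qualifies.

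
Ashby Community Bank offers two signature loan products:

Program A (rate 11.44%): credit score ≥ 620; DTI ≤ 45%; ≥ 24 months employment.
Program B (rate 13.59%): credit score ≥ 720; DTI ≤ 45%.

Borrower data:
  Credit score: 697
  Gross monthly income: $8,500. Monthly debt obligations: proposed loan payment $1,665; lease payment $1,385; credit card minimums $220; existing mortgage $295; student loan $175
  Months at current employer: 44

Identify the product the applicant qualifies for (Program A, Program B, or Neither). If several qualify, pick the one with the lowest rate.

Program A

Total debts = (1,665 + 1,385 + 220 + 295 + 175) = 3,740; DTI = 3,740/8,500 = 44%.
Program A: score 697 ≥ 620; DTI 44% ≤ 45%; employment 44 ≥ 24 mo → qualifies.
Program B: score 697 < 720; DTI 44% ≤ 45% → does not qualify.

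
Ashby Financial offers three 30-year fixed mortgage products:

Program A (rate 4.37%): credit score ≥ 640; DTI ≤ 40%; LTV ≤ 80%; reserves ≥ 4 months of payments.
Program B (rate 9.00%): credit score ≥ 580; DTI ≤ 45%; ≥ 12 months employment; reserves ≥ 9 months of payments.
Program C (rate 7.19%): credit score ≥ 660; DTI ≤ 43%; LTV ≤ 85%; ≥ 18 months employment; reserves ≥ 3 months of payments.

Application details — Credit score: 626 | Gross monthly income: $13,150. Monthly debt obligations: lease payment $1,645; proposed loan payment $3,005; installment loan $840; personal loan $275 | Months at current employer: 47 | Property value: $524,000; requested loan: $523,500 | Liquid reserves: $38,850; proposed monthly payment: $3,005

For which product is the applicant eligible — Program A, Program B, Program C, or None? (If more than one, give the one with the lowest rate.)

Program B

Total debts = (1,645 + 3,005 + 840 + 275) = 5,765; DTI = 5,765/13,150 = 43.8%.
LTV = 523,500/524,000 = 99.9%.
Reserves = 38,850/3,005 = 12.9 months.
Program A: score 626 < 640; DTI 43.8% > 40%; LTV 99.9% > 80%; reserves 12.9 ≥ 4 mo → does not qualify.
Program B: score 626 ≥ 580; DTI 43.8% ≤ 45%; employment 47 ≥ 12 mo; reserves 12.9 ≥ 9 mo → qualifies.
Program C: score 626 < 660; DTI 43.8% > 43%; LTV 99.9% > 85%; employment 47 ≥ 18 mo; reserves 12.9 ≥ 3 mo → does not qualify.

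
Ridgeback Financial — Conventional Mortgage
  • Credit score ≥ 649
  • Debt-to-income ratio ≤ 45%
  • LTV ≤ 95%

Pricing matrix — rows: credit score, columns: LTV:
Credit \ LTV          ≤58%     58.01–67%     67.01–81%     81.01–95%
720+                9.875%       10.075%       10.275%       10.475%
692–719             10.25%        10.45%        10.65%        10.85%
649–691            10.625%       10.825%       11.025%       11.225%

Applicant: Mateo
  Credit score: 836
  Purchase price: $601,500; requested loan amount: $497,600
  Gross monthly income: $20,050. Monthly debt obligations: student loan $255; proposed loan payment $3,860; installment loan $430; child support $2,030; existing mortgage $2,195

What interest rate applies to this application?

10.475%

Credit score 836 ≥ 649; Total monthly debts = (255 + 3,860 + 430 + 2,030 + 2,195) = 8,770. Debt-to-income = 8,770/20,050 = 43.7% — meets 45% limit
Loan-to-value = 497,600/601,500 = 82.7% — pass (95% max)
Row: 836 falls in 720+. Column: 82.7% falls in 81.01–95%. Rate = 10.475%.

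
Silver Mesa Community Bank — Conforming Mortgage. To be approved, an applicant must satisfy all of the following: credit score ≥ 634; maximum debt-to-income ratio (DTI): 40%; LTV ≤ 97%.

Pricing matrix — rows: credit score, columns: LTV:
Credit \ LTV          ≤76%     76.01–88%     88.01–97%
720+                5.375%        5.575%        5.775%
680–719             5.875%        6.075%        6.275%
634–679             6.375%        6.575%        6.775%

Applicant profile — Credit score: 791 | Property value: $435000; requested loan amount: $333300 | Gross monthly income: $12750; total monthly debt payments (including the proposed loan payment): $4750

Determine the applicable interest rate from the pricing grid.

5.575%

Credit score 791 ≥ 634; DTI = 4,750/12,750 = 37.3% ≤ 40%
LTV: 333,300 ÷ 435,000 = 76.6%, within 97% cap
Credit 791 → row 720+; LTV 76.6% → column 76.01–88%. Grid cell → 5.575%.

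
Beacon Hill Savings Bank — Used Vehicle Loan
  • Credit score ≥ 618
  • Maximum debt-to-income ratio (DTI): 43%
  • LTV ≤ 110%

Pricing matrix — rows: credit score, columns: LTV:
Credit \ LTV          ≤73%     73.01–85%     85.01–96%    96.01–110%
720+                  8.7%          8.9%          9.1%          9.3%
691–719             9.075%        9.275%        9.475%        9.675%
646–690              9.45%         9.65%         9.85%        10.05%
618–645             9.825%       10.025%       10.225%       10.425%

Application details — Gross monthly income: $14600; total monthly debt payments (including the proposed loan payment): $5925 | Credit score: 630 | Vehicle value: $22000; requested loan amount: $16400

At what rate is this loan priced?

10.025%

Credit score 630 ≥ 618; Debt-to-income = 5,925/14,600 = 40.6% — meets 43% limit
LTV = 16,400/22,000 = 74.5% ≤ 110%
Score 630 is in the 618–645 band; LTV 74.5% is in the 73.01–85% band → 10.025%.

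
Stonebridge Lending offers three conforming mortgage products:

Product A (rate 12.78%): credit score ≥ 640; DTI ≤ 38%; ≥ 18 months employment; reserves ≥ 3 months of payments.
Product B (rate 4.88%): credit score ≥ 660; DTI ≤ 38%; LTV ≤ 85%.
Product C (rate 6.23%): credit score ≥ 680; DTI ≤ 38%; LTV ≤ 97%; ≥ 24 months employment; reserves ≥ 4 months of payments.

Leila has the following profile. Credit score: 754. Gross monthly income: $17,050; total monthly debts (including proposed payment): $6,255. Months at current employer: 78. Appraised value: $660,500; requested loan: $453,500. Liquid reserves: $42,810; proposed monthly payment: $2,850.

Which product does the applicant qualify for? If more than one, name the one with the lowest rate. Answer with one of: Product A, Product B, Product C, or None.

Product B

DTI = 6,255/17,050 = 36.7%.
LTV = 453,500/660,500 = 68.7%.
Reserves = 42,810/2,850 = 15.0 months.
Product A: score 754 ≥ 640; DTI 36.7% ≤ 38%; employment 78 ≥ 18 mo; reserves 15.0 ≥ 3 mo → qualifies.
Product B: score 754 ≥ 660; DTI 36.7% ≤ 38%; LTV 68.7% ≤ 85% → qualifies.
Product C: score 754 ≥ 680; DTI 36.7% ≤ 38%; LTV 68.7% ≤ 97%; employment 78 ≥ 24 mo; reserves 15.0 ≥ 4 mo → qualifies.
Qualifying: Product A, Product B, Product C. Lowest rate is 4.88% → Product B.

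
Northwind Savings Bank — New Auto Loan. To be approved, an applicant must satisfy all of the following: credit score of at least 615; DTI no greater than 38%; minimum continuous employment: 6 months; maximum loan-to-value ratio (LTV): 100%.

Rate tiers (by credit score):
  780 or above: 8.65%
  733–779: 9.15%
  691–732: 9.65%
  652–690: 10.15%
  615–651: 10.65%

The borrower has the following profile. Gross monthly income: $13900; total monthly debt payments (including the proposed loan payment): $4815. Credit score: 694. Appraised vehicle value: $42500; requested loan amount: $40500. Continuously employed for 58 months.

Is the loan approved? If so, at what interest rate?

Credit score 694 ≥ 615 (meets minimum)
DTI = 4,815/13,900 = 34.6% ≤ 38%
Loan-to-value = 40,500/42,500 = 95.3% — pass (100% max)
Employment 58 ≥ 6 months
All requirements met. Score 694 falls in the 691–732 tier → 9.65%.

Approved at 9.65%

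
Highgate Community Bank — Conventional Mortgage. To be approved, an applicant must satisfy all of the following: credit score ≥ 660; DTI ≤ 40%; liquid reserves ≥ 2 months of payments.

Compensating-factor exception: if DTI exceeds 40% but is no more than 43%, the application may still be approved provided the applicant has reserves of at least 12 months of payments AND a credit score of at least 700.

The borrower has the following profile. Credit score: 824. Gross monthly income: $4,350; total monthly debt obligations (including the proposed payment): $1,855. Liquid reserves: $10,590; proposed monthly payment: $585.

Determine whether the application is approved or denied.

Credit score 824 ≥ 660 (meets base)
DTI = 1,855/4,350 = 42.6% > 40% — standard DTI limit exceeded.
Reserves: 10,590 ÷ 585 = 18.1 months (meets 2-month minimum)
42.6% falls in the override range (40%–43%), so the compensating-factor test applies.
Override check — reserves: 18.1 mo (ok); score: 824 (ok).
Both override conditions satisfied; DTI exception granted.

Approved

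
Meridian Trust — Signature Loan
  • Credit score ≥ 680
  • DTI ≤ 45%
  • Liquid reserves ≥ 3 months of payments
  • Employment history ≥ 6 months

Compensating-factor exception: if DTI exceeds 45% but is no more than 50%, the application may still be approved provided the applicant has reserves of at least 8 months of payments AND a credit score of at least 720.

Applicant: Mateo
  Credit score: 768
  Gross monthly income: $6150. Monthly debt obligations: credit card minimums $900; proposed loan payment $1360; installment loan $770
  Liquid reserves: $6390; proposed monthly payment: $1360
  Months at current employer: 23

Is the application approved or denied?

Credit score 768 ≥ 680 (meets base)
Total debts = (900 + 1,360 + 770) = 3,030. DTI: 3,030 ÷ 6,150 = 49.3%, over the 45% base limit.
Liquid reserves cover 6,390/1,360 = 4.7 months — ≥ 3 required
Employment 23 ≥ 6 months
DTI 49.3% is within the 45%–50% exception band; checking compensating factors.
Reserves 4.7 < 8 months; credit score 768 ≥ 720.
Compensating-factor requirement not fully met.

Denied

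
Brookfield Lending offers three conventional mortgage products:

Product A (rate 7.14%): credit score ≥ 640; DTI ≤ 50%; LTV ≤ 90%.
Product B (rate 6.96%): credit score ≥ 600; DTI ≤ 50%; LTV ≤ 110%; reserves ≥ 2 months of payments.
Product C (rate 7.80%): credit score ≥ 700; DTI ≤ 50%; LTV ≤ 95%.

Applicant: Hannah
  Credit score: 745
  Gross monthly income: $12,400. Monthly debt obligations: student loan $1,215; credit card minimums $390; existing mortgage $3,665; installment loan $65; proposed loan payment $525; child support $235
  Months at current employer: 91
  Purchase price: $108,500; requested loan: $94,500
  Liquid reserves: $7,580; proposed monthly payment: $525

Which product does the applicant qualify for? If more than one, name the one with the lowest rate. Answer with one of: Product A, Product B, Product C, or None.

Total debts = (1,215 + 390 + 3,665 + 65 + 525 + 235) = 6,095; DTI = 6,095/12,400 = 49.2%.
LTV = 94,500/108,500 = 87.1%.
Reserves = 7,580/525 = 14.4 months.
Product A: score 745 ≥ 640; DTI 49.2% ≤ 50%; LTV 87.1% ≤ 90% → qualifies.
Product B: score 745 ≥ 600; DTI 49.2% ≤ 50%; LTV 87.1% ≤ 110%; reserves 14.4 ≥ 2 mo → qualifies.
Product C: score 745 ≥ 700; DTI 49.2% ≤ 50%; LTV 87.1% ≤ 95% → qualifies.
Qualifying: Product A, Product B, Product C. Lowest rate is 6.96% → Product B.

Product B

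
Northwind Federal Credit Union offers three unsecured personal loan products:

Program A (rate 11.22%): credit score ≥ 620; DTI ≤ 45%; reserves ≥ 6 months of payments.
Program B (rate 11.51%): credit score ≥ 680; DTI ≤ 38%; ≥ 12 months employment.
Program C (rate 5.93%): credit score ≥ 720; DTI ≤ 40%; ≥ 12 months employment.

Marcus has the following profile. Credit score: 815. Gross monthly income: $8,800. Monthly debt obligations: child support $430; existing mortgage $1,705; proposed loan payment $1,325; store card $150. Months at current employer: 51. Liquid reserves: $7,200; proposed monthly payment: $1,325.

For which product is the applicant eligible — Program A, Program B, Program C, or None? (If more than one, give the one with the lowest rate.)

Total debts = (430 + 1,705 + 1,325 + 150) = 3,610; DTI = 3,610/8,800 = 41%.
Reserves = 7,200/1,325 = 5.4 months.
Program A: score 815 ≥ 620; DTI 41% ≤ 45%; reserves 5.4 < 6 mo → does not qualify.
Program B: score 815 ≥ 680; DTI 41% > 38%; employment 51 ≥ 12 mo → does not qualify.
Program C: score 815 ≥ 720; DTI 41% > 40%; employment 51 ≥ 12 mo → does not qualify.

None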